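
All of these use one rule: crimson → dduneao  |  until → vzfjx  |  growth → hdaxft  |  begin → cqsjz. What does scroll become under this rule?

Shifts by position in crimson: pos 0: c→d (+1), pos 1: r→d (+12), pos 2: i→u (+12), pos 3: m→n (+1), pos 4: s→e (+12), pos 5: o→a (+12) — repeating every 3. The shifts repeat in a cycle of length 3: positions 0,1,… shift by +1, +12, +12, then the pattern repeats.
For scroll: s+1=t, c+12=o, r+12=d, o+1=p, l+12=x, l+12=x.

todpxx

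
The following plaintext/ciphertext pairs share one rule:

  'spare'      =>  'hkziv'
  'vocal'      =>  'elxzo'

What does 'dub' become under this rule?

wfy

Each pair mirrors across the alphabet (s↔h, p↔k, a↔z): positions sum to 25. Each letter is replaced by its mirror in the alphabet: a↔z, b↔y, c↔x, and so on (the Atbash cipher).
Applying it to dub: d↔w, u↔f, b↔y.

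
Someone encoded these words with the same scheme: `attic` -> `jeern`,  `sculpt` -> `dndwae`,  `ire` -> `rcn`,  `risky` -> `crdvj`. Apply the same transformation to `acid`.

The shift depends on letter class: consonant t→e is +11, but vowel a→j is +9. Two shifts are in play — +9 for a/e/i/o/u, +11 for every other letter.
On acid: a(vowel)+9=j, c(cons)+11=n, i(vowel)+9=r, d(cons)+11=o.

jnro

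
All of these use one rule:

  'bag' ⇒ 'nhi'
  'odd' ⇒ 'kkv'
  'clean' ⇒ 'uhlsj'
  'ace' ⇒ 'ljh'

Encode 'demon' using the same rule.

The output letters match the input read backwards, each shifted +7: bag reversed is gab. Read the word backwards and shift each letter +7.
On demon: reverse → nomed; then shift: n+7=u, o+7=v, m+7=t, e+7=l, d+7=k.

uvtlk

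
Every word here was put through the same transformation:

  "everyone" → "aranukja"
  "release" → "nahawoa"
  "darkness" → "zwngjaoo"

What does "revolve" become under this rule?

Compare letters: e→a is +22, v→r is +22, e→a is +22 — a constant shift. Every letter moves 22 places later in the alphabet, wrapping around z→a.
On revolve: r+22=n, e+22=a, v+22=r, o+22=k, l+22=h, v+22=r, e+22=a.

narkhra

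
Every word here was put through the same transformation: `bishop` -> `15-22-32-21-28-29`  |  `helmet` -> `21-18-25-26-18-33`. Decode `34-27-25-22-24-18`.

unlike

Letters become their 1-based position plus 13 (so a→14, b→15, …).
Decoding 34-27-25-22-24-18: 34→(34−13)÷1=21=u, 27→(27−13)÷1=14=n, 25→(25−13)÷1=12=l, 22→(22−13)÷1=9=i, 24→(24−13)÷1=11=k, 18→(18−13)÷1=5=e.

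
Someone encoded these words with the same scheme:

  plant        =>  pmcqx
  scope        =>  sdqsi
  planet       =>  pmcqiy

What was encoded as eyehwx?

excess

In plant: p→p is +0, l→m is +1, a→c is +2, n→q is +3 — the shift increases by 1 each position. Each letter shifts forward by its position index (0, 1, 2, …) — the shift grows by one for each successive letter.
Undoing it on eyehwx: e−0=e, y−1=x, e−2=c, h−3=e, w−4=s, x−5=s.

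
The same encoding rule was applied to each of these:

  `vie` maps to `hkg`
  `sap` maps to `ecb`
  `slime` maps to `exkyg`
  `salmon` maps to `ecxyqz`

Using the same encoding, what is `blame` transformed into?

nxcyg

The shift depends on letter class: consonant v→h is +12, but vowel i→k is +2. The rule splits by letter class: vowels +2, consonants +12.
For blame: b(cons)+12=n, l(cons)+12=x, a(vowel)+2=c, m(cons)+12=y, e(vowel)+2=g.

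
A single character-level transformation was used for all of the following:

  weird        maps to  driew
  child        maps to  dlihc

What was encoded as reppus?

The word is simply reversed.
Undoing it on reppus: then reverse → supper.

supper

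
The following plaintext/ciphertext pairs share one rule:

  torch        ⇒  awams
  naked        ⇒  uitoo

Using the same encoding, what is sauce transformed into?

The shift increases by 1 at each position, starting from +7: 7, 8, 9, ….
For sauce: s+7=z, a+8=i, u+9=d, c+10=m, e+11=p.

zidmp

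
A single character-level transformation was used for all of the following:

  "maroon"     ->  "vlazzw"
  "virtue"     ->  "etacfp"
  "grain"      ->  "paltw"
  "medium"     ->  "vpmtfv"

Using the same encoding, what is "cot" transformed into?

lzc

The shift depends on letter class: consonant m→v is +9, but vowel a→l is +11. Two shifts are in play — +11 for a/e/i/o/u, +9 for every other letter.
Applying it to cot: c(cons)+9=l, o(vowel)+11=z, t(cons)+9=c.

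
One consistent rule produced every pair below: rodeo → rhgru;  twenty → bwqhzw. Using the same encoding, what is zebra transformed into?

The word is reversed, then every letter is shifted forward by 3.
On zebra: reverse → arbez; then shift: a+3=d, r+3=u, b+3=e, e+3=h, z+3=c.

duehc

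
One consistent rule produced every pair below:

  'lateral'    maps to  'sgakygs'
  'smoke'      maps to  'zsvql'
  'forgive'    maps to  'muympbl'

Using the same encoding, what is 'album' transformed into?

Shifts by position in lateral: pos 0: l→s (+7), pos 1: a→g (+6), pos 2: t→a (+7), pos 3: e→k (+6) — repeating every 2. It's a Vigenère-style cipher with numeric key [7,6]: position i shifts by key[i mod 2].
Applying it to album: a+7=h, l+6=r, b+7=i, u+6=a, m+7=t.

hriat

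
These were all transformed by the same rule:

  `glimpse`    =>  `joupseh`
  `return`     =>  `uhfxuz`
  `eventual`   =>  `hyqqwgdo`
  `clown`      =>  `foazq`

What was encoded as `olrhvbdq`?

lifespan

It's a Vigenère-style cipher with numeric key [3,3,12]: position i shifts by key[i mod 3].
Undoing it on olrhvbdq: o−3=l, l−3=i, r−12=f, h−3=e, v−3=s, b−12=p, d−3=a, q−3=n.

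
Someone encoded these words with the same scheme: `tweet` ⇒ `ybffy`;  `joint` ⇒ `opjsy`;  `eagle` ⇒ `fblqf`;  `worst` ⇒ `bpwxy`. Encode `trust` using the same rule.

The shift depends on letter class: consonant t→y is +5, but vowel e→f is +1. Two shifts are in play — +1 for a/e/i/o/u, +5 for every other letter.
For trust: t(cons)+5=y, r(cons)+5=w, u(vowel)+1=v, s(cons)+5=x, t(cons)+5=y.

ywvxy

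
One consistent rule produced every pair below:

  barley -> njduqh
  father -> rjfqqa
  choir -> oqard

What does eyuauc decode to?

spirit

Shifts by position in barley: pos 0: b→n (+12), pos 1: a→j (+9), pos 2: r→d (+12), pos 3: l→u (+9) — repeating every 2. The shifts repeat in a cycle of length 2: positions 0,1,… shift by +12, +9, then the pattern repeats.
Reversing it on eyuauc: e−12=s, y−9=p, u−12=i, a−9=r, u−12=i, c−9=t.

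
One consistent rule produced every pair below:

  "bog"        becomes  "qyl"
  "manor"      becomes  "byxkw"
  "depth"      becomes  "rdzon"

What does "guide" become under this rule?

onseq

The output letters match the input read backwards, each shifted +10: bog reversed is gob. Two steps: reverse the string, then apply a Caesar shift of +10.
On guide: reverse → ediug; then shift: e+10=o, d+10=n, i+10=s, u+10=e, g+10=q.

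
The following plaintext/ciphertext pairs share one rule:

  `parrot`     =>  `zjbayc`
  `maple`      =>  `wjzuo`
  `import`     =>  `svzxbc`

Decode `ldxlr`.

Shifts by position in parrot: pos 0: p→z (+10), pos 1: a→j (+9), pos 2: r→b (+10), pos 3: r→a (+9) — repeating every 2. The shifts repeat in a cycle of length 2: positions 0,1,… shift by +10, +9, then the pattern repeats.
Reversing it on ldxlr: l−10=b, d−9=u, x−10=n, l−9=c, r−10=h.

bunch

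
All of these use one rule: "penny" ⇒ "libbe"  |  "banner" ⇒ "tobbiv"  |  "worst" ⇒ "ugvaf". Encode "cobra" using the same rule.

p(15)→l(11) and e(4)→i(8) fit y≡5x+14 (mod 26); the inverse of 5 mod 26 is 21. Treating letters as 0–25, the rule is x ↦ 5x + 14 (mod 26).
Applying it to cobra: c(2)→5·2+14≡24=y; o(14)→5·14+14≡6=g; b(1)→5·1+14≡19=t; r(17)→5·17+14≡21=v; a(0)→5·0+14≡14=o (all mod 26).

ygtvo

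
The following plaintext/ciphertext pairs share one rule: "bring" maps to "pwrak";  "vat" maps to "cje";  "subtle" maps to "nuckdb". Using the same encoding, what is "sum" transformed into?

vdb

The output letters match the input read backwards, each shifted +9: bring reversed is gnirb. Read the word backwards and shift each letter +9.
Applying it to sum: reverse → mus; then shift: m+9=v, u+9=d, s+9=b.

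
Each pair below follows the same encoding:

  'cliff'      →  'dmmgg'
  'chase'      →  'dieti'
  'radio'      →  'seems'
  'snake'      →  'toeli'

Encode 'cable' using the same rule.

The shift depends on letter class: consonant c→d is +1, but vowel i→m is +4. Vowels shift forward by 4 and consonants shift forward by 1.
On cable: c(cons)+1=d, a(vowel)+4=e, b(cons)+1=c, l(cons)+1=m, e(vowel)+4=i.

decmi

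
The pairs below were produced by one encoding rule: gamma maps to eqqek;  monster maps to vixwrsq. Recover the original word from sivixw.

Two steps: reverse the string, then apply a Caesar shift of +4.
Undoing it on sivixw: shift back: s−4=o, i−4=e, v−4=r, i−4=e, x−4=t, w−4=s → oerets; then reverse → stereo.

stereo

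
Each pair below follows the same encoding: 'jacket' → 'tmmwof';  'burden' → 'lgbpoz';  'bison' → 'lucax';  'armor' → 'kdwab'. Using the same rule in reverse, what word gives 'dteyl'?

Shifts by position in jacket: pos 0: j→t (+10), pos 1: a→m (+12), pos 2: c→m (+10), pos 3: k→w (+12) — repeating every 2. It's a Vigenère-style cipher with numeric key [10,12]: position i shifts by key[i mod 2].
Reversing it on dteyl: d−10=t, t−12=h, e−10=u, y−12=m, l−10=b.

thumb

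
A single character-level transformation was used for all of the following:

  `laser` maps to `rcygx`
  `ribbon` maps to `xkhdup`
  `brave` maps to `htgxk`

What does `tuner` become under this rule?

zwtgx

Shifts by position in laser: pos 0: l→r (+6), pos 1: a→c (+2), pos 2: s→y (+6), pos 3: e→g (+2) — repeating every 2. A repeating key of period 2 is used — shifts +6, +2 over and over.
Applying it to tuner: t+6=z, u+2=w, n+6=t, e+2=g, r+6=x.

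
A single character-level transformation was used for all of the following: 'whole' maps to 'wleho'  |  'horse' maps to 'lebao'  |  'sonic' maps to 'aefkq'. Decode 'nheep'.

flood

w(22)→w(22) and h(7)→l(11) fit y≡25x+18 (mod 26); the inverse of 25 mod 26 is 25. This is an affine cipher: with a=0,…,z=25, each position x becomes (25x+18) mod 26.
Undoing it on nheep: n(13)→25·(13−18)≡5=f; h(7)→25·(7−18)≡11=l; e(4)→25·(4−18)≡14=o; e(4)→25·(4−18)≡14=o; p(15)→25·(15−18)≡3=d (all mod 26).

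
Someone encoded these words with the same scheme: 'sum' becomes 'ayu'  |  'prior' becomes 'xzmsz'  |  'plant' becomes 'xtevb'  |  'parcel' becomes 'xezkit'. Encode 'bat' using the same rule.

jeb

The shift depends on letter class: consonant s→a is +8, but vowel u→y is +4. The rule splits by letter class: vowels +4, consonants +8.
On bat: b(cons)+8=j, a(vowel)+4=e, t(cons)+8=b.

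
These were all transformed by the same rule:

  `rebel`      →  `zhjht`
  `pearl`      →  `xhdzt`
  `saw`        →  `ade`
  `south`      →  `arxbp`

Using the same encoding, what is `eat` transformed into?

hdb

The shift depends on letter class: consonant r→z is +8, but vowel e→h is +3. Vowels shift forward by 3 and consonants shift forward by 8.
For eat: e(vowel)+3=h, a(vowel)+3=d, t(cons)+8=b.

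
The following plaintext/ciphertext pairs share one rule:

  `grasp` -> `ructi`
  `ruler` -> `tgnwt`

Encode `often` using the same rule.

The output letters match the input read backwards, each shifted +2: grasp reversed is psarg. The word is reversed, then every letter is shifted forward by 2.
On often: reverse → netfo; then shift: n+2=p, e+2=g, t+2=v, f+2=h, o+2=q.

pgvhq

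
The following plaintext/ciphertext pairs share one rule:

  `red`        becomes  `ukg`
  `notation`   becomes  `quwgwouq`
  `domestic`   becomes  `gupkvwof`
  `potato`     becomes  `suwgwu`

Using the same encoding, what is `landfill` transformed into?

The shift depends on letter class: consonant r→u is +3, but vowel e→k is +6. The rule splits by letter class: vowels +6, consonants +3.
On landfill: l(cons)+3=o, a(vowel)+6=g, n(cons)+3=q, d(cons)+3=g, f(cons)+3=i, i(vowel)+6=o, l(cons)+3=o, l(cons)+3=o.

ogqgiooo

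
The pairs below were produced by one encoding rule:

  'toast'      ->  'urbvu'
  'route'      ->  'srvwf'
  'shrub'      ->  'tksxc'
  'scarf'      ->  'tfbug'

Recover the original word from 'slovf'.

rinse

Shifts by position in toast: pos 0: t→u (+1), pos 1: o→r (+3), pos 2: a→b (+1), pos 3: s→v (+3) — repeating every 2. A repeating key of period 2 is used — shifts +1, +3 over and over.
Undoing it on slovf: s−1=r, l−3=i, o−1=n, v−3=s, f−1=e.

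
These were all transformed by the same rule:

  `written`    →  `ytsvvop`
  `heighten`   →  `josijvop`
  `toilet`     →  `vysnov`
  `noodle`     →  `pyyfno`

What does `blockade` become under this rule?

dnyemkfo

The shift depends on letter class: consonant w→y is +2, but vowel i→s is +10. Vowels shift forward by 10 and consonants shift forward by 2.
On blockade: b(cons)+2=d, l(cons)+2=n, o(vowel)+10=y, c(cons)+2=e, k(cons)+2=m, a(vowel)+10=k, d(cons)+2=f, e(vowel)+10=o.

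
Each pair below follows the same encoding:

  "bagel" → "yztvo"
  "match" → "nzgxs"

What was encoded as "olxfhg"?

locust

This is the alphabet-reversal cipher (Atbash): a becomes z, b becomes y, etc.
Undoing it on olxfhg: o↔l, l↔o, x↔c, f↔u, h↔s, g↔t.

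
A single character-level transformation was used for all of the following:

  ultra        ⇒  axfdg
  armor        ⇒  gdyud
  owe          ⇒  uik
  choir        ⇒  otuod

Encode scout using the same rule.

eouaf

Two shifts are in play — +6 for a/e/i/o/u, +12 for every other letter.
For scout: s(cons)+12=e, c(cons)+12=o, o(vowel)+6=u, u(vowel)+6=a, t(cons)+12=f.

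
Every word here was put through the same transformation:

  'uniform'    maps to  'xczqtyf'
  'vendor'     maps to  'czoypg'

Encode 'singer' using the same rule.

The word is reversed, then every letter is shifted forward by 11.
On singer: reverse → regnis; then shift: r+11=c, e+11=p, g+11=r, n+11=y, i+11=t, s+11=d.

cprytd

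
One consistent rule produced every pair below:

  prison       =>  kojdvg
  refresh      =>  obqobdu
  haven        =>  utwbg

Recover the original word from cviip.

lobby

This is an affine cipher: with a=0,…,z=25, each position x becomes (15x+19) mod 26.
Undoing it on cviip: c(2)→7·(2−19)≡11=l; v(21)→7·(21−19)≡14=o; i(8)→7·(8−19)≡1=b; i(8)→7·(8−19)≡1=b; p(15)→7·(15−19)≡24=y (all mod 26).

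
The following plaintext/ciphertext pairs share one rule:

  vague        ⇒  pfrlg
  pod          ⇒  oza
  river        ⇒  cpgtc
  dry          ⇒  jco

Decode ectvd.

skirt

The word is reversed, then every letter is shifted forward by 11.
Undoing it on ectvd: shift back: e−11=t, c−11=r, t−11=i, v−11=k, d−11=s → triks; then reverse → skirt.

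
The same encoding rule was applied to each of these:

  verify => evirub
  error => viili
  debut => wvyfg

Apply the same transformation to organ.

Each pair mirrors across the alphabet (v↔e, e↔v, r↔i): positions sum to 25. Letters are reflected about the middle of the alphabet (position → 25−position): Atbash.
On organ: o↔l, r↔i, g↔t, a↔z, n↔m.

litzm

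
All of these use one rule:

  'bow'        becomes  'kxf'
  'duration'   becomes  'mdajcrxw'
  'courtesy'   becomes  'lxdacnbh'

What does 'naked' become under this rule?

Compare letters: b→k is +9, o→x is +9, w→f is +9 — a constant shift. Each letter is shifted forward by 9 in the alphabet (a Caesar shift of +9).
Applying it to naked: n+9=w, a+9=j, k+9=t, e+9=n, d+9=m.

wjtnm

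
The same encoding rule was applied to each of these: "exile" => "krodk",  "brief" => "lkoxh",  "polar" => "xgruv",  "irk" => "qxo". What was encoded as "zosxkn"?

hermit

Two steps: reverse the string, then apply a Caesar shift of +6.
Decoding zosxkn: shift back: z−6=t, o−6=i, s−6=m, x−6=r, k−6=e, n−6=h → timreh; then reverse → hermit.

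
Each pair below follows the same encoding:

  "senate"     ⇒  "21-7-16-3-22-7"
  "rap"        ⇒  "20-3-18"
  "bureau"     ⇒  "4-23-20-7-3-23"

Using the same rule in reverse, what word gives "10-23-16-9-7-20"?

hunger

Each letter is replaced by its alphabet position (a=1..z=26) + 2.
Undoing it on 10-23-16-9-7-20: 10→(10−2)÷1=8=h, 23→(23−2)÷1=21=u, 16→(16−2)÷1=14=n, 9→(9−2)÷1=7=g, 7→(7−2)÷1=5=e, 20→(20−2)÷1=18=r.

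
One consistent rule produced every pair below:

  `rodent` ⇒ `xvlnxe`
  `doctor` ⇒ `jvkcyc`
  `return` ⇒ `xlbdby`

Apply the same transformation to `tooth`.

zvwcr

Letter i (0-indexed) is shifted by i+6, so successive shifts are 6, 7, 8, ….
For tooth: t+6=z, o+7=v, o+8=w, t+9=c, h+10=r.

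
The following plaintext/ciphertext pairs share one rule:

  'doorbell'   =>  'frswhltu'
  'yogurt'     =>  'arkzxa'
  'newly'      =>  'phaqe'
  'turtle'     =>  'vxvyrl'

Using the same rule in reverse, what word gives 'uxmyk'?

suite

In doorbell: d→f is +2, o→r is +3, o→s is +4, r→w is +5 — the shift increases by 1 each position. Each letter shifts forward by (position + 2), i.e. 2, 3, 4, … — the shift grows by one for each successive letter.
Decoding uxmyk: u−2=s, x−3=u, m−4=i, y−5=t, k−6=e.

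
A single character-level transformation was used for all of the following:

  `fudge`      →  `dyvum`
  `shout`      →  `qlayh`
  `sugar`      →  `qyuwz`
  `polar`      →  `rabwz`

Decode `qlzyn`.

f(5)→d(3) and u(20)→y(24) fit y≡17x+22 (mod 26); the inverse of 17 mod 26 is 23. Treating letters as 0–25, the rule is x ↦ 17x + 22 (mod 26).
Undoing it on qlzyn: q(16)→23·(16−22)≡18=s; l(11)→23·(11−22)≡7=h; z(25)→23·(25−22)≡17=r; y(24)→23·(24−22)≡20=u; n(13)→23·(13−22)≡1=b (all mod 26).

shrub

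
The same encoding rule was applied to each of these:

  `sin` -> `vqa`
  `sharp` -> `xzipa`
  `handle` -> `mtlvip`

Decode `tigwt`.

loyal

The output letters match the input read backwards, each shifted +8: sin reversed is nis. The word is reversed, then every letter is shifted forward by 8.
Decoding tigwt: shift back: t−8=l, i−8=a, g−8=y, w−8=o, t−8=l → layol; then reverse → loyal.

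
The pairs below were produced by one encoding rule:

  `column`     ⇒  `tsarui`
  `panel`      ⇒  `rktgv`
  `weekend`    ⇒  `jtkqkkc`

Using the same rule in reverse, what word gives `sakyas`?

The word is reversed, then every letter is shifted forward by 6.
Reversing it on sakyas: shift back: s−6=m, a−6=u, k−6=e, y−6=s, a−6=u, s−6=m → muesum; then reverse → museum.

museum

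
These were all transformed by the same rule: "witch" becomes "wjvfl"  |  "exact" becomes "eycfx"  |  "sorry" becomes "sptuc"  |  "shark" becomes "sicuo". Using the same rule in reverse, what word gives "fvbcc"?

fuzzy

The shift increases by 1 at each position, starting from +0: 0, 1, 2, ….
Decoding fvbcc: f−0=f, v−1=u, b−2=z, c−3=z, c−4=y.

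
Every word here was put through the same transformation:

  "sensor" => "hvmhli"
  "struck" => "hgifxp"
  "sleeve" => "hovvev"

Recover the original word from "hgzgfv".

Letters are reflected about the middle of the alphabet (position → 25−position): Atbash.
Undoing it on hgzgfv: h↔s, g↔t, z↔a, g↔t, f↔u, v↔e.

statue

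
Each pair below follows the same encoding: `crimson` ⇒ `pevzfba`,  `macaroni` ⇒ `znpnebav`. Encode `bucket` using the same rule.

ohpxrg

Compare letters: c→p is +13, r→e is +13, i→v is +13 — a constant shift. It's a constant shift of +13 (ROT13).
Applying it to bucket: b+13=o, u+13=h, c+13=p, k+13=x, e+13=r, t+13=g.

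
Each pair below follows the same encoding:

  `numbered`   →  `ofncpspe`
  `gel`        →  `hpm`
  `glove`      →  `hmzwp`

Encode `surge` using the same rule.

Two shifts are in play — +11 for a/e/i/o/u, +1 for every other letter.
For surge: s(cons)+1=t, u(vowel)+11=f, r(cons)+1=s, g(cons)+1=h, e(vowel)+11=p.

tfshp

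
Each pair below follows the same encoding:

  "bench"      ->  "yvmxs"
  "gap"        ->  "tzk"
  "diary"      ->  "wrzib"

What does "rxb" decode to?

Each letter is replaced by its mirror in the alphabet: a↔z, b↔y, c↔x, and so on (the Atbash cipher).
Reversing it on rxb: r↔i, x↔c, b↔y.

icy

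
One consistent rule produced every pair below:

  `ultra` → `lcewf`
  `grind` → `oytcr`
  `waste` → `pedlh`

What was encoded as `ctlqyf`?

unfair

The word is reversed, then every letter is shifted forward by 11.
Reversing it on ctlqyf: shift back: c−11=r, t−11=i, l−11=a, q−11=f, y−11=n, f−11=u → riafnu; then reverse → unfair.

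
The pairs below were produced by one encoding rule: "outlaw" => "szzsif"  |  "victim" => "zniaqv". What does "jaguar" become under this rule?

In outlaw: o→s is +4, u→z is +5, t→z is +6, l→s is +7 — the shift increases by 1 each position. The shift increases by 1 at each position, starting from +4: 4, 5, 6, ….
For jaguar: j+4=n, a+5=f, g+6=m, u+7=b, a+8=i, r+9=a.

nfmbia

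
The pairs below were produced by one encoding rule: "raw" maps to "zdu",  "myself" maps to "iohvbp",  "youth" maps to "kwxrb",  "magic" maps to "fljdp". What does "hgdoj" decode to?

glade

The output letters match the input read backwards, each shifted +3: raw reversed is war. Read the word backwards and shift each letter +3.
Reversing it on hgdoj: shift back: h−3=e, g−3=d, d−3=a, o−3=l, j−3=g → edalg; then reverse → glade.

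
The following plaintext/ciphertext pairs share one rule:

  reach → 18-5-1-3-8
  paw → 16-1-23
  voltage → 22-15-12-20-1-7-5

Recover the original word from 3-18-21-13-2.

crumb

r is letter #18 and maps to 18: an offset of 0. Letters become their 1-indexed alphabet positions: a=1 … z=26.
Decoding 3-18-21-13-2: 3=c, 18=r, 21=u, 13=m, 2=b.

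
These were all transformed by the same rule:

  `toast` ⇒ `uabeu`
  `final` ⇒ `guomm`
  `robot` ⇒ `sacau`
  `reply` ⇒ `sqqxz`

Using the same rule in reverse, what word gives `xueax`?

Shifts by position in toast: pos 0: t→u (+1), pos 1: o→a (+12), pos 2: a→b (+1), pos 3: s→e (+12) — repeating every 2. The shifts repeat in a cycle of length 2: positions 0,1,… shift by +1, +12, then the pattern repeats.
Undoing it on xueax: x−1=w, u−12=i, e−1=d, a−12=o, x−1=w.

widow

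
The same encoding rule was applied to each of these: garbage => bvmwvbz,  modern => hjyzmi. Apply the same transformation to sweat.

Compare letters: g→b is +21, a→v is +21, r→m is +21 — a constant shift. It's a constant shift of +21 (ROT21).
On sweat: s+21=n, w+21=r, e+21=z, a+21=v, t+21=o.

nrzvo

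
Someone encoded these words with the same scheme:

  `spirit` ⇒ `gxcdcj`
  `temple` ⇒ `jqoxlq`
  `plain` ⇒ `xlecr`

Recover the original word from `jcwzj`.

s(18)→g(6) and p(15)→x(23) fit y≡3x+4 (mod 26); the inverse of 3 mod 26 is 9. Each letter's alphabet position (a=0..z=25) is mapped through 3·x+4 mod 26 — an affine cipher.
Reversing it on jcwzj: j(9)→9·(9−4)≡19=t; c(2)→9·(2−4)≡8=i; w(22)→9·(22−4)≡6=g; z(25)→9·(25−4)≡7=h; j(9)→9·(9−4)≡19=t (all mod 26).

tight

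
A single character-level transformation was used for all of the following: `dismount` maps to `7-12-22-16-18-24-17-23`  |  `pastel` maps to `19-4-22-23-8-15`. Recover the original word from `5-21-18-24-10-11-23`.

Each letter is replaced by its alphabet position (a=1..z=26) + 3.
Undoing it on 5-21-18-24-10-11-23: 5→(5−3)÷1=2=b, 21→(21−3)÷1=18=r, 18→(18−3)÷1=15=o, 24→(24−3)÷1=21=u, 10→(10−3)÷1=7=g, 11→(11−3)÷1=8=h, 23→(23−3)÷1=20=t.

brought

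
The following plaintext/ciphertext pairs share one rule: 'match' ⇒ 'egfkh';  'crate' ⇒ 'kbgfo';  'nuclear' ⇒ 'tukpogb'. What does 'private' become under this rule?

xbwjgfo

m(12)→e(4) and a(0)→g(6) fit y≡15x+6 (mod 26); the inverse of 15 mod 26 is 7. Treating letters as 0–25, the rule is x ↦ 15x + 6 (mod 26).
On private: p(15)→15·15+6≡23=x; r(17)→15·17+6≡1=b; i(8)→15·8+6≡22=w; v(21)→15·21+6≡9=j; a(0)→15·0+6≡6=g; t(19)→15·19+6≡5=f; e(4)→15·4+6≡14=o (all mod 26).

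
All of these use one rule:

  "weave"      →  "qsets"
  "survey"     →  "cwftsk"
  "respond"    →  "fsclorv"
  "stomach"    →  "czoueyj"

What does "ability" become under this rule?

w(22)→q(16) and e(4)→s(18) fit y≡23x+4 (mod 26); the inverse of 23 mod 26 is 17. Each letter's alphabet position (a=0..z=25) is mapped through 23·x+4 mod 26 — an affine cipher.
On ability: a(0)→23·0+4≡4=e; b(1)→23·1+4≡1=b; i(8)→23·8+4≡6=g; l(11)→23·11+4≡23=x; i(8)→23·8+4≡6=g; t(19)→23·19+4≡25=z; y(24)→23·24+4≡10=k (all mod 26).

ebgxgzk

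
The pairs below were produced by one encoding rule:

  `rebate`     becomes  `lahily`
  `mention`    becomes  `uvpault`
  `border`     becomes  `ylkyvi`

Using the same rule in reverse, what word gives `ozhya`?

The output letters match the input read backwards, each shifted +7: rebate reversed is etaber. The word is reversed, then every letter is shifted forward by 7.
Decoding ozhya: shift back: o−7=h, z−7=s, h−7=a, y−7=r, a−7=t → hsart; then reverse → trash.

trash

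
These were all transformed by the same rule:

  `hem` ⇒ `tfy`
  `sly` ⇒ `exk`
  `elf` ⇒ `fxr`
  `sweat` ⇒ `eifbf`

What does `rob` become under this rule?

The shift depends on letter class: consonant h→t is +12, but vowel e→f is +1. Two shifts are in play — +1 for a/e/i/o/u, +12 for every other letter.
Applying it to rob: r(cons)+12=d, o(vowel)+1=p, b(cons)+12=n.

dpn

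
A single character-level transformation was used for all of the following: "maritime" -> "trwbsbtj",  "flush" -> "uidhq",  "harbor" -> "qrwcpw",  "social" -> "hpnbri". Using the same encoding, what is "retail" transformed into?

m(12)→t(19) and a(0)→r(17) fit y≡11x+17 (mod 26); the inverse of 11 mod 26 is 19. Each letter's alphabet position (a=0..z=25) is mapped through 11·x+17 mod 26 — an affine cipher.
On retail: r(17)→11·17+17≡22=w; e(4)→11·4+17≡9=j; t(19)→11·19+17≡18=s; a(0)→11·0+17≡17=r; i(8)→11·8+17≡1=b; l(11)→11·11+17≡8=i (all mod 26).

wjsrbi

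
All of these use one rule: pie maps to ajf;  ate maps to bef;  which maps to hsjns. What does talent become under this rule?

The shift depends on letter class: consonant p→a is +11, but vowel i→j is +1. Vowels shift forward by 1 and consonants shift forward by 11.
Applying it to talent: t(cons)+11=e, a(vowel)+1=b, l(cons)+11=w, e(vowel)+1=f, n(cons)+11=y, t(cons)+11=e.

ebwfye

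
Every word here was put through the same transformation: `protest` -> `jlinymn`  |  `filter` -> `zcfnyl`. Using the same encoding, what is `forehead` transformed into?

zilybyux

Each letter is shifted forward by 20 in the alphabet (a Caesar shift of +20).
Applying it to forehead: f+20=z, o+20=i, r+20=l, e+20=y, h+20=b, e+20=y, a+20=u, d+20=x.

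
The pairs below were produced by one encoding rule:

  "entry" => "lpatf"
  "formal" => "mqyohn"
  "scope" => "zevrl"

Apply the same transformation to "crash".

jthuo

The shifts repeat in a cycle of length 2: positions 0,1,… shift by +7, +2, then the pattern repeats.
For crash: c+7=j, r+2=t, a+7=h, s+2=u, h+7=o.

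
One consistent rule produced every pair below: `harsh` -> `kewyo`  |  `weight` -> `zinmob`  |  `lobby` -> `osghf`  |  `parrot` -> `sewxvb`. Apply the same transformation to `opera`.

Each letter shifts forward by (position + 3), i.e. 3, 4, 5, … — the shift grows by one for each successive letter.
Applying it to opera: o+3=r, p+4=t, e+5=j, r+6=x, a+7=h.

rtjxh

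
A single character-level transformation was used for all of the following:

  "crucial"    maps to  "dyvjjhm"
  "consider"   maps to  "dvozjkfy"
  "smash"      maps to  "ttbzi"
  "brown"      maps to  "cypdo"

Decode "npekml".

A repeating key of period 2 is used — shifts +1, +7 over and over.
Undoing it on npekml: n−1=m, p−7=i, e−1=d, k−7=d, m−1=l, l−7=e.

middle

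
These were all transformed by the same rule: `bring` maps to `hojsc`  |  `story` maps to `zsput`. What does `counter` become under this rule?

Two steps: reverse the string, then apply a Caesar shift of +1.
For counter: reverse → retnuoc; then shift: r+1=s, e+1=f, t+1=u, n+1=o, u+1=v, o+1=p, c+1=d.

sfuovpd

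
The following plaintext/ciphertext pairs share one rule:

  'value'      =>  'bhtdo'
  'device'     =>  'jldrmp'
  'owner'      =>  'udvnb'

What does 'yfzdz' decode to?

syrup

The shift increases by 1 at each position, starting from +6: 6, 7, 8, ….
Decoding yfzdz: y−6=s, f−7=y, z−8=r, d−9=u, z−10=p.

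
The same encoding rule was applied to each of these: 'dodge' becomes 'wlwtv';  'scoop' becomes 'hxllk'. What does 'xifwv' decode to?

crude

Each pair mirrors across the alphabet (d↔w, o↔l, d↔w): positions sum to 25. Each letter is replaced by its mirror in the alphabet: a↔z, b↔y, c↔x, and so on (the Atbash cipher).
Reversing it on xifwv: x↔c, i↔r, f↔u, w↔d, v↔e.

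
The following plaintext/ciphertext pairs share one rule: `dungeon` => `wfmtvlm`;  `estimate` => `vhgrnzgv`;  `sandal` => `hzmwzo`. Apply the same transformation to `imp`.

rnk

Each pair mirrors across the alphabet (d↔w, u↔f, n↔m): positions sum to 25. Each letter is replaced by its mirror in the alphabet: a↔z, b↔y, c↔x, and so on (the Atbash cipher).
On imp: i↔r, m↔n, p↔k.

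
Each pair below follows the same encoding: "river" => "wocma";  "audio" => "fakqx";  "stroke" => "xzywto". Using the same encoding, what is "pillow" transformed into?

The shift increases by 1 at each position, starting from +5: 5, 6, 7, ….
On pillow: p+5=u, i+6=o, l+7=s, l+8=t, o+9=x, w+10=g.

uostxg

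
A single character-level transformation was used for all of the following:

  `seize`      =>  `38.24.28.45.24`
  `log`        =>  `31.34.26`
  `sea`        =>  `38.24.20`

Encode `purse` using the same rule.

35.40.37.38.24

s is letter #19 and maps to 38: an offset of 19. The number is (letter's place in the alphabet, a=1) + 19.
On purse: p=16→35, u=21→40, r=18→37, s=19→38, e=5→24.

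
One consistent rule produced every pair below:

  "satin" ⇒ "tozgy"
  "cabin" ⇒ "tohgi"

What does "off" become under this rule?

The word is reversed, then every letter is shifted forward by 6.
On off: reverse → ffo; then shift: f+6=l, f+6=l, o+6=u.

llu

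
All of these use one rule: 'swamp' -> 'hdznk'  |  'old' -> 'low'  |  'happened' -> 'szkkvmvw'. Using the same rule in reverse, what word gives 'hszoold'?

Each pair mirrors across the alphabet (s↔h, w↔d, a↔z): positions sum to 25. Letters are reflected about the middle of the alphabet (position → 25−position): Atbash.
Undoing it on hszoold: h↔s, s↔h, z↔a, o↔l, o↔l, l↔o, d↔w.

shallow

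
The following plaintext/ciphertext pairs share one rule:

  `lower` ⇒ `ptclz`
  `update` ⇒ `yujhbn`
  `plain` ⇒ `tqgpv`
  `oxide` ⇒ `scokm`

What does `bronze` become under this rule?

In lower: l→p is +4, o→t is +5, w→c is +6, e→l is +7 — the shift increases by 1 each position. Letter i (0-indexed) is shifted by i+4, so successive shifts are 4, 5, 6, ….
On bronze: b+4=f, r+5=w, o+6=u, n+7=u, z+8=h, e+9=n.

fwuuhn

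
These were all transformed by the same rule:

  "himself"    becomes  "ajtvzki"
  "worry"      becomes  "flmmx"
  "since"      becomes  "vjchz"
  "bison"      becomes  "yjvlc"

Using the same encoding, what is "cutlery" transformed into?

hnekzmx

This is an affine cipher: with a=0,…,z=25, each position x becomes (9x+15) mod 26.
For cutlery: c(2)→9·2+15≡7=h; u(20)→9·20+15≡13=n; t(19)→9·19+15≡4=e; l(11)→9·11+15≡10=k; e(4)→9·4+15≡25=z; r(17)→9·17+15≡12=m; y(24)→9·24+15≡23=x (all mod 26).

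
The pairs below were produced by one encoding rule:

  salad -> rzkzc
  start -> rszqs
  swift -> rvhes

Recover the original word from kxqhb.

Compare letters: s→r is +25, a→z is +25, l→k is +25 — a constant shift. This is a Caesar cipher with shift 25.
Decoding kxqhb: k−25=l, x−25=y, q−25=r, h−25=i, b−25=c.

lyric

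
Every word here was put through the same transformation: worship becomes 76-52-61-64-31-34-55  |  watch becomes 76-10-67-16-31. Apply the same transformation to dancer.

w(#23)→76 and o(#15)→52: differences scale by 3, so n = 3·pos + 7. Each letter becomes 3×(its alphabet position, a=1..z=26) + 7.
Applying it to dancer: d=4→19, a=1→10, n=14→49, c=3→16, e=5→22, r=18→61.

19-10-49-16-22-61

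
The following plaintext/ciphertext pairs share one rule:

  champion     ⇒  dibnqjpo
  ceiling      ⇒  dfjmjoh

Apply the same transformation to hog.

Compare letters: c→d is +1, h→i is +1, a→b is +1 — a constant shift. It's a constant shift of +1 (ROT1).
For hog: h+1=i, o+1=p, g+1=h.

iph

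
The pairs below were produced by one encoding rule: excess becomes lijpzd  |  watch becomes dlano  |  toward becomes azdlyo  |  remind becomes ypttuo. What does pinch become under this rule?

wtuno

Shifts by position in excess: pos 0: e→l (+7), pos 1: x→i (+11), pos 2: c→j (+7), pos 3: e→p (+11) — repeating every 2. It's a Vigenère-style cipher with numeric key [7,11]: position i shifts by key[i mod 2].
Applying it to pinch: p+7=w, i+11=t, n+7=u, c+11=n, h+7=o.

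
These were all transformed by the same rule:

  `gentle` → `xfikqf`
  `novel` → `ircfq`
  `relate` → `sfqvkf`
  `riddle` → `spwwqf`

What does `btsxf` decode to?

surge

g(6)→x(23) and e(4)→f(5) fit y≡9x+21 (mod 26); the inverse of 9 mod 26 is 3. Treating letters as 0–25, the rule is x ↦ 9x + 21 (mod 26).
Undoing it on btsxf: b(1)→3·(1−21)≡18=s; t(19)→3·(19−21)≡20=u; s(18)→3·(18−21)≡17=r; x(23)→3·(23−21)≡6=g; f(5)→3·(5−21)≡4=e (all mod 26).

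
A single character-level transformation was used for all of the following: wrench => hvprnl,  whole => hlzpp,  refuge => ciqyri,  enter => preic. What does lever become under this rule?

wigic

Shifts by position in wrench: pos 0: w→h (+11), pos 1: r→v (+4), pos 2: e→p (+11), pos 3: n→r (+4) — repeating every 2. It's a Vigenère-style cipher with numeric key [11,4]: position i shifts by key[i mod 2].
On lever: l+11=w, e+4=i, v+11=g, e+4=i, r+11=c.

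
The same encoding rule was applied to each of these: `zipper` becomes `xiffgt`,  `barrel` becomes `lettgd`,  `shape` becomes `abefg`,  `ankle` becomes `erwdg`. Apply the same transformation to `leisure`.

dgiaotg

Treating letters as 0–25, the rule is x ↦ 7x + 4 (mod 26).
For leisure: l(11)→7·11+4≡3=d; e(4)→7·4+4≡6=g; i(8)→7·8+4≡8=i; s(18)→7·18+4≡0=a; u(20)→7·20+4≡14=o; r(17)→7·17+4≡19=t; e(4)→7·4+4≡6=g (all mod 26).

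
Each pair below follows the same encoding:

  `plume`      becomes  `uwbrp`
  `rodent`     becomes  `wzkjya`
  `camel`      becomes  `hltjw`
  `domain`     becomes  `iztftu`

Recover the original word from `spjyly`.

nectar

Shifts by position in plume: pos 0: p→u (+5), pos 1: l→w (+11), pos 2: u→b (+7), pos 3: m→r (+5), pos 4: e→p (+11) — repeating every 3. A repeating key of period 3 is used — shifts +5, +11, +7 over and over.
Undoing it on spjyly: s−5=n, p−11=e, j−7=c, y−5=t, l−11=a, y−7=r.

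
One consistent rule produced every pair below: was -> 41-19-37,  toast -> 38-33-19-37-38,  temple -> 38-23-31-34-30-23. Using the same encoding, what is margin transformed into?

31-19-36-25-27-32

w is letter #23 and maps to 41: an offset of 18. The number is (letter's place in the alphabet, a=1) + 18.
On margin: m=13→31, a=1→19, r=18→36, g=7→25, i=9→27, n=14→32.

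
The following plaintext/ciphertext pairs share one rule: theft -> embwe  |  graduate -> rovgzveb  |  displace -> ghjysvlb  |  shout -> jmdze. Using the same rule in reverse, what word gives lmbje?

This is an affine cipher: with a=0,…,z=25, each position x becomes (21x+21) mod 26.
Decoding lmbje: l(11)→5·(11−21)≡2=c; m(12)→5·(12−21)≡7=h; b(1)→5·(1−21)≡4=e; j(9)→5·(9−21)≡18=s; e(4)→5·(4−21)≡19=t (all mod 26).

chest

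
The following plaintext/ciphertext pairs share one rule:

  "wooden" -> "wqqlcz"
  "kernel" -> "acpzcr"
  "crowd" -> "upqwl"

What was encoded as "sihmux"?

impact

Each letter's alphabet position (a=0..z=25) is mapped through 17·x+12 mod 26 — an affine cipher.
Reversing it on sihmux: s(18)→23·(18−12)≡8=i; i(8)→23·(8−12)≡12=m; h(7)→23·(7−12)≡15=p; m(12)→23·(12−12)≡0=a; u(20)→23·(20−12)≡2=c; x(23)→23·(23−12)≡19=t (all mod 26).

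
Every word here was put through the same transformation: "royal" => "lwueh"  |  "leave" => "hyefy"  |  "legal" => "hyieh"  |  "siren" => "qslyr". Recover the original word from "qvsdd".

stiff

r(17)→l(11) and o(14)→w(22) fit y≡5x+4 (mod 26); the inverse of 5 mod 26 is 21. This is an affine cipher: with a=0,…,z=25, each position x becomes (5x+4) mod 26.
Undoing it on qvsdd: q(16)→21·(16−4)≡18=s; v(21)→21·(21−4)≡19=t; s(18)→21·(18−4)≡8=i; d(3)→21·(3−4)≡5=f; d(3)→21·(3−4)≡5=f (all mod 26).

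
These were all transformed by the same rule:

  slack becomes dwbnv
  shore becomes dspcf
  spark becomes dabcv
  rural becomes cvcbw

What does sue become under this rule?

dvf

The shift depends on letter class: consonant s→d is +11, but vowel a→b is +1. Vowels shift forward by 1 and consonants shift forward by 11.
On sue: s(cons)+11=d, u(vowel)+1=v, e(vowel)+1=f.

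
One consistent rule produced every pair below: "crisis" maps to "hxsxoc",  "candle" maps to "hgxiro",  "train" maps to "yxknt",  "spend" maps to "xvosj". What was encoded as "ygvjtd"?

Shifts by position in crisis: pos 0: c→h (+5), pos 1: r→x (+6), pos 2: i→s (+10), pos 3: s→x (+5), pos 4: i→o (+6), pos 5: s→c (+10) — repeating every 3. The shifts repeat in a cycle of length 3: positions 0,1,… shift by +5, +6, +10, then the pattern repeats.
Reversing it on ygvjtd: y−5=t, g−6=a, v−10=l, j−5=e, t−6=n, d−10=t.

talent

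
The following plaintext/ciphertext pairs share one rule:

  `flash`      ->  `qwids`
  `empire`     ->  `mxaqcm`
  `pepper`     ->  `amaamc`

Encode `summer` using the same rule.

The shift depends on letter class: consonant f→q is +11, but vowel a→i is +8. The rule splits by letter class: vowels +8, consonants +11.
For summer: s(cons)+11=d, u(vowel)+8=c, m(cons)+11=x, m(cons)+11=x, e(vowel)+8=m, r(cons)+11=c.

dcxxmc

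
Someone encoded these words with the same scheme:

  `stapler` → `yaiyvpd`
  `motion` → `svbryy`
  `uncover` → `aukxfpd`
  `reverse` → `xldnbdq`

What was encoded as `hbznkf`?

bureau

In stapler: s→y is +6, t→a is +7, a→i is +8, p→y is +9 — the shift increases by 1 each position. Each letter shifts forward by (position + 6), i.e. 6, 7, 8, … — the shift grows by one for each successive letter.
Decoding hbznkf: h−6=b, b−7=u, z−8=r, n−9=e, k−10=a, f−11=u.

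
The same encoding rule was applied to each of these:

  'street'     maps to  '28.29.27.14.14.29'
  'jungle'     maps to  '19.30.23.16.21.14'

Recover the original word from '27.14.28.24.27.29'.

resort

s is letter #19 and maps to 28: an offset of 9. Each letter is replaced by its alphabet position (a=1..z=26) + 9.
Decoding 27.14.28.24.27.29: 27→(27−9)÷1=18=r, 14→(14−9)÷1=5=e, 28→(28−9)÷1=19=s, 24→(24−9)÷1=15=o, 27→(27−9)÷1=18=r, 29→(29−9)÷1=20=t.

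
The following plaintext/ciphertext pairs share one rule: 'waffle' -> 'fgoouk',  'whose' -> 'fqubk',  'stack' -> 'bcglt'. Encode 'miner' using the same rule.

The shift depends on letter class: consonant w→f is +9, but vowel a→g is +6. Vowels shift forward by 6 and consonants shift forward by 9.
For miner: m(cons)+9=v, i(vowel)+6=o, n(cons)+9=w, e(vowel)+6=k, r(cons)+9=a.

vowka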